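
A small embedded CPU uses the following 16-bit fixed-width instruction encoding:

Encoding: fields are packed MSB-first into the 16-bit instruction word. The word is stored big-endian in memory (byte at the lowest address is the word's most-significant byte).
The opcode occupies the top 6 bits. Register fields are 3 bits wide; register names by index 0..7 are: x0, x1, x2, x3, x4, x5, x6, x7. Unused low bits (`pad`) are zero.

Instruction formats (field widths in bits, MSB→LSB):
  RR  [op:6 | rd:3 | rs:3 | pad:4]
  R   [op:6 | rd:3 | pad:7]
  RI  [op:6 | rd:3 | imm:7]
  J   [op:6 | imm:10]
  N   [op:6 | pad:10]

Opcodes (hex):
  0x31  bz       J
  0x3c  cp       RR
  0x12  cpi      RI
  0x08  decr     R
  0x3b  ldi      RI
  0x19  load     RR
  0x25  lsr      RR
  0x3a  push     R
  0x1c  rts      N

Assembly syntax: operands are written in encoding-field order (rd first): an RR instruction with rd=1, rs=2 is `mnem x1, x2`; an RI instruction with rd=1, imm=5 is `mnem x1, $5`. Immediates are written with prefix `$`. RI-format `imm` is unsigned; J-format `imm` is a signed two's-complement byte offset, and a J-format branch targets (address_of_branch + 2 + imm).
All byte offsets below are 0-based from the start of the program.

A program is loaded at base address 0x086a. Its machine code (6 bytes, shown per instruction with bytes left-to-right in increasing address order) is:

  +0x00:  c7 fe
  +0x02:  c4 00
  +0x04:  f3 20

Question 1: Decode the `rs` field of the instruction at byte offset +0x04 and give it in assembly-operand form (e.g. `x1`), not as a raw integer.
x2

off 0x04: read f3 20 as big → 0xf320
  top 6b → 0x3c → cp [RR]
  rd: (w>>7)&0x7=0x6 → x6
  rs: (w>>4)&0x7=0x2 → x2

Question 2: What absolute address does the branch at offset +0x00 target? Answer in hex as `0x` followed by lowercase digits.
0x086a

+0x00: c7 fe ⇒ word 0xc7fe (big)
  opcode bits[15:10]=0x31: bz/J
  [9:0] imm=1022 (s10→-2) = $-2
  target = base 0x086a + off 0x00 + 2 + imm -2 = 0x086a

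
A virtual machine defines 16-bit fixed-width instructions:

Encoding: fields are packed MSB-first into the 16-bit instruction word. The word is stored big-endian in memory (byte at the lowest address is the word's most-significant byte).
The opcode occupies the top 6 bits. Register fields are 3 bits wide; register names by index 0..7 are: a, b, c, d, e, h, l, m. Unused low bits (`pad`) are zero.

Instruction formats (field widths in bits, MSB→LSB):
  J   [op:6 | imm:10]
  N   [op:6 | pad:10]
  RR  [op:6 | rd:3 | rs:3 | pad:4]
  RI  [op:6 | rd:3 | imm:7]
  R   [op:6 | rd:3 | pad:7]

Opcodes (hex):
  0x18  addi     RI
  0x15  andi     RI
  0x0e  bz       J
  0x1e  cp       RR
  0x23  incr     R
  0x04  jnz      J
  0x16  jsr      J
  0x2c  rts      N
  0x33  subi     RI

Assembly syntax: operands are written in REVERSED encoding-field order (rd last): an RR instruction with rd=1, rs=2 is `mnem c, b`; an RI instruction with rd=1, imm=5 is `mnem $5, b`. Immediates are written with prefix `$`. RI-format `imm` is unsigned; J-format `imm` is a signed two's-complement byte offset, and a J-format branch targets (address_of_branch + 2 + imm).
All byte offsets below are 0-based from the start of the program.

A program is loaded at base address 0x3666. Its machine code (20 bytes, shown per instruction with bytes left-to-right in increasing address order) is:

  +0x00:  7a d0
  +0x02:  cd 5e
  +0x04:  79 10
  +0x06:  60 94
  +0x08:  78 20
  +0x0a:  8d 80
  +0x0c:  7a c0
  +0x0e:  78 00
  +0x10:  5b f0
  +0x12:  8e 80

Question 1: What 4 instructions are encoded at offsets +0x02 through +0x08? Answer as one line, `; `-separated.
+0x02: cd 5e ⇒ word 0xcd5e (big)
  op=0xcd5e>>10=0x33 ⇒ subi (RI)
  rd@[9:7]=0x2 ⇒ c
  imm@[6:0]=0x5e ⇒ $94
+0x04: 79 10 ⇒ word 0x7910 (big)
  op=0x7910>>10=0x1e ⇒ cp (RR)
  rd@[9:7]=0x2 ⇒ c
  rs@[6:4]=0x1 ⇒ b
+0x06: 60 94 ⇒ word 0x6094 (big)
  op=0x6094>>10=0x18 ⇒ addi (RI)
  rd@[9:7]=0x1 ⇒ b
  imm@[6:0]=0x14 ⇒ $20
+0x08: 78 20 ⇒ word 0x7820 (big)
  op=0x7820>>10=0x1e ⇒ cp (RR)
  rd@[9:7]=0x0 ⇒ a
  rs@[6:4]=0x2 ⇒ c

subi $94, c; cp b, c; addi $20, b; cp c, a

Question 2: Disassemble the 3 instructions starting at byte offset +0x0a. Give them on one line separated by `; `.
incr d; cp e, h; cp a, a

@+0a  big-endian(8d 80) = 0x8d80
  opcode bits[15:10]=0x23: incr/R
  rd: (w>>7)&0x7=0x3 → d
@+0c  big-endian(7a c0) = 0x7ac0
  opcode bits[15:10]=0x1e: cp/RR
  rd: (w>>7)&0x7=0x5 → h
  rs: (w>>4)&0x7=0x4 → e
@+0e  big-endian(78 00) = 0x7800
  opcode bits[15:10]=0x1e: cp/RR
  rd: (w>>7)&0x7=0x0 → a
  rs: (w>>4)&0x7=0x0 → a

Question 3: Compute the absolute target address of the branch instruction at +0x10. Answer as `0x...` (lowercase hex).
off 0x10: read 5b f0 as big → 0x5bf0
  op=0x5bf0>>10=0x16 ⇒ jsr (J)
  imm: (w>>0)&0x3ff=0x3f0 (s10→-16) → $-16
  target = base 0x3666 + off 0x10 + 2 + imm -16 = 0x3668

0x3668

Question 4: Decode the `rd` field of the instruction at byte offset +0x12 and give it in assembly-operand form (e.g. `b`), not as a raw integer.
h

+0x12: 8e 80 ⇒ word 0x8e80 (big)
  opcode bits[15:10]=0x23: incr/R
  [9:7] rd=5 = h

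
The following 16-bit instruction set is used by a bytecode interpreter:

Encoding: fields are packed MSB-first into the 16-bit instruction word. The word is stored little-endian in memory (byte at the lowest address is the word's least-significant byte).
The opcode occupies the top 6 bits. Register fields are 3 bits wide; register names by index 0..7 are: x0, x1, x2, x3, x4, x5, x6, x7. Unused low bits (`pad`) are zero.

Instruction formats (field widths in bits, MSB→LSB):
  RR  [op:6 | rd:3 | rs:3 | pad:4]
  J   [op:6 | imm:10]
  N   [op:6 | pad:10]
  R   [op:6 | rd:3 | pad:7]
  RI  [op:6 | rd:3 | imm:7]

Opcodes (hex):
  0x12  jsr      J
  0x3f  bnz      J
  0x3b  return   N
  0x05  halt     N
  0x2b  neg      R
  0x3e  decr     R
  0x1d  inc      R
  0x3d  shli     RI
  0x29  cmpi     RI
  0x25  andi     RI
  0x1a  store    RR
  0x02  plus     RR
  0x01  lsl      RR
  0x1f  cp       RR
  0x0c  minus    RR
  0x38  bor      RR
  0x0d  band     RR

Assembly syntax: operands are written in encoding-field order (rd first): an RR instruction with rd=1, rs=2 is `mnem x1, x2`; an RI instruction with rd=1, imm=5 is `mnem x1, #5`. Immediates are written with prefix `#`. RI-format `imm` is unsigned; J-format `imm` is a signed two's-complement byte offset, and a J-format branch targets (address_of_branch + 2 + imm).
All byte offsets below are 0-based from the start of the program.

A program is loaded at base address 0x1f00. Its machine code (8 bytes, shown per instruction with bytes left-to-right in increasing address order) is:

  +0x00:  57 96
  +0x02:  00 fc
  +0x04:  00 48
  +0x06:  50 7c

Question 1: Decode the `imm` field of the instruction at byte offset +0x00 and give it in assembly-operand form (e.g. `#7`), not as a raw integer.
#87

[00] 57 96 → 0x9657
  top 6b → 0x25 → andi [RI]
  rd@[9:7]=0x4 ⇒ x4
  imm@[6:0]=0x57 ⇒ #87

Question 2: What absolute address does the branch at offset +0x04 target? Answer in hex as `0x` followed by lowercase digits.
0x1f06

[04] 00 48 → 0x4800
  top 6b → 0x12 → jsr [J]
  imm@[9:0]=0x0 ⇒ #0
  target = base 0x1f00 + off 0x04 + 2 + imm 0 = 0x1f06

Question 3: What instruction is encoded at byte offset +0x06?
cp x0, x5

[06] 50 7c → 0x7c50
  top 6b → 0x1f → cp [RR]
  [9:7] rd=0 = x0
  [6:4] rs=5 = x5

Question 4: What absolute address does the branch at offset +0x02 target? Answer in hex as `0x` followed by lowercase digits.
0x1f04

@+02  little-endian(00 fc) = 0xfc00
  op=0xfc00>>10=0x3f ⇒ bnz (J)
  imm@[9:0]=0x0 ⇒ #0
  target = base 0x1f00 + off 0x02 + 2 + imm 0 = 0x1f04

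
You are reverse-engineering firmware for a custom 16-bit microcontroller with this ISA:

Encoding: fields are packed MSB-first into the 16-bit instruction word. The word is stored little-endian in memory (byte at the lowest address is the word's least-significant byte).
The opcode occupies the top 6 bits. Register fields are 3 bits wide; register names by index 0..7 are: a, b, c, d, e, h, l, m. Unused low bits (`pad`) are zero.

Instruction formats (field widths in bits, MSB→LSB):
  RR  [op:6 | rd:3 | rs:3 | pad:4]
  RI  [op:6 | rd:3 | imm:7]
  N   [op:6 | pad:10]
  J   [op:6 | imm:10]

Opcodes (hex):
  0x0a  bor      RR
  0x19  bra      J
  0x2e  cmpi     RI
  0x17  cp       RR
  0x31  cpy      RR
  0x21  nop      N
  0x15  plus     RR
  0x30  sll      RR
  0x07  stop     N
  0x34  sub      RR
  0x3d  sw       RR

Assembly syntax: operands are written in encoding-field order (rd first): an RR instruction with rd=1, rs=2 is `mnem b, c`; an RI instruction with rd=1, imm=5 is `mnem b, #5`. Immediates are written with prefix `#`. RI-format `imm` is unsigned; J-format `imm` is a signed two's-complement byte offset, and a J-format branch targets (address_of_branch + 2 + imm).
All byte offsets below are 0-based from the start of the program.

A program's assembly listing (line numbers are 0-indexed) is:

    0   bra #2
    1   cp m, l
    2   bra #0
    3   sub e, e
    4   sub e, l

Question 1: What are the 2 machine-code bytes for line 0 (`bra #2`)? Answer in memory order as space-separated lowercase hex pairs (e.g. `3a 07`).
02 64

line 0 (bra): pack op=0x19:6|imm=2:10 = 0x6402; little→ 02 64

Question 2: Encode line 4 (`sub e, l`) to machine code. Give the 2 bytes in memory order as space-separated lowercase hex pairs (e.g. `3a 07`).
line 4 (sub): pack op=0x34:6|rd=4:3|rs=6:3|pad=0:4 = 0xd260; little→ 60 d2

60 d2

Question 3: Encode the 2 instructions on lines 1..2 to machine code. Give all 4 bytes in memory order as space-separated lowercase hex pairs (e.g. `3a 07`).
e0 5f 00 64

1. cp fields op=0x17:6|rd=7:3|rs=6:3|pad=0:4 → word 5fe0h → e0 5f
2. bra fields op=0x19:6|imm=0:10 → word 6400h → 00 64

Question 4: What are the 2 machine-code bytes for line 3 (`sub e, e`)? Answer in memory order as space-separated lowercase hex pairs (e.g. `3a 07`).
line 3 (sub): pack op=0x34:6|rd=4:3|rs=4:3|pad=0:4 = 0xd240; little→ 40 d2

40 d2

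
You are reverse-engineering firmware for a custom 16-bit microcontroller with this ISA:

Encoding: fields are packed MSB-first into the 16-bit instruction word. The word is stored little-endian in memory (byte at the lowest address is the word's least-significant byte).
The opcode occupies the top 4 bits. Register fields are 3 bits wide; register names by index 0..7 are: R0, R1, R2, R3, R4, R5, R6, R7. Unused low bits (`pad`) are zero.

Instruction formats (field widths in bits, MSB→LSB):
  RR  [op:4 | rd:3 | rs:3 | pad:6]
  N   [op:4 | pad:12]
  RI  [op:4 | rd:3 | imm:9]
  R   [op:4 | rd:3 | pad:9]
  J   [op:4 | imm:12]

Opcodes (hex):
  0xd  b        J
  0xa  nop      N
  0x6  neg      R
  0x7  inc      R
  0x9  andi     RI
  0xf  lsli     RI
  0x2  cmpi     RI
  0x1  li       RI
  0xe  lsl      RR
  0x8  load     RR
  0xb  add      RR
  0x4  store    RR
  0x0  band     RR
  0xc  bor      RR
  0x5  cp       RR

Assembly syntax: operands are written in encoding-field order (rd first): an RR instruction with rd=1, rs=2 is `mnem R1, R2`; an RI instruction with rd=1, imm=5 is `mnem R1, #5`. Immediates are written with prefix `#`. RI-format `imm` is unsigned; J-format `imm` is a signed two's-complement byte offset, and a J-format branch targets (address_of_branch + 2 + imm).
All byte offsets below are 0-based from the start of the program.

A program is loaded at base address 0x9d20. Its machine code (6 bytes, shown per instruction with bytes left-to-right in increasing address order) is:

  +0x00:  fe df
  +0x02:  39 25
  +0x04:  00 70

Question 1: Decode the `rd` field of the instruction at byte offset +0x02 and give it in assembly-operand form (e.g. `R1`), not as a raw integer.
R2

off 0x02: read 39 25 as little → 0x2539
  op=0x2539>>12=0x2 ⇒ cmpi (RI)
  [11:9] rd=2 = R2
  [8:0] imm=313 = #313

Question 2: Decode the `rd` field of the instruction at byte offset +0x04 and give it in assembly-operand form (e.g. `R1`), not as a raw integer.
+0x04: 00 70 ⇒ word 0x7000 (little)
  op=0x7000>>12=0x7 ⇒ inc (R)
  [11:9] rd=0 = R0

R0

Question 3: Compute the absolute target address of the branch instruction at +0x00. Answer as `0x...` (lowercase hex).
@+00  little-endian(fe df) = 0xdffe
  top 4b → 0xd → b [J]
  imm@[11:0]=0xffe (s12→-2) ⇒ #-2
  target = base 0x9d20 + off 0x00 + 2 + imm -2 = 0x9d20

0x9d20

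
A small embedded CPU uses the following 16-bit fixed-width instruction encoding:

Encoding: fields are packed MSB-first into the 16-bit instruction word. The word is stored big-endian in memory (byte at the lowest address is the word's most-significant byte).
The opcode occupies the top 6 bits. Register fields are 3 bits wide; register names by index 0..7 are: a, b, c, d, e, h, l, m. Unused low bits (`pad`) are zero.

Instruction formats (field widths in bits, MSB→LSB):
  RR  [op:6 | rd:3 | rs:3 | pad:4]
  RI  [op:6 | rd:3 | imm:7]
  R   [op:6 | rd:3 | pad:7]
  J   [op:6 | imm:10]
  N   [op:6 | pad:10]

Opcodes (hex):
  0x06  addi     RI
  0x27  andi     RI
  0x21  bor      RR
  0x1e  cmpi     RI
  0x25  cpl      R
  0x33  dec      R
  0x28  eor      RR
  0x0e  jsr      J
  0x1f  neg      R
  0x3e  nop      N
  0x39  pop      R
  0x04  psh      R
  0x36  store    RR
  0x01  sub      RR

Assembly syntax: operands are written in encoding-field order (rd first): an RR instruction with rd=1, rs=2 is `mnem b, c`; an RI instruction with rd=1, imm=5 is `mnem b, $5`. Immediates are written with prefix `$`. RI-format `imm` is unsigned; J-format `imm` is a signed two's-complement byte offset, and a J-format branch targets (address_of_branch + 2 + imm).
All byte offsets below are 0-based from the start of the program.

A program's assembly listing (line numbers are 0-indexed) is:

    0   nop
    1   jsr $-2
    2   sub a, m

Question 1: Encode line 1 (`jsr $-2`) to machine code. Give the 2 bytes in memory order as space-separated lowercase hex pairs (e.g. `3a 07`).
3b fe

L1: jsr op=0xe:6|imm=-2:10 ⇒ 0x3bfe ⇒ big 3b fe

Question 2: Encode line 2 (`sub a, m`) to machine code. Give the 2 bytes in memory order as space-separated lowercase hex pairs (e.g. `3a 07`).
2. sub fields op=0x1:6|rd=0:3|rs=7:3|pad=0:4 → word 0470h → 04 70

04 70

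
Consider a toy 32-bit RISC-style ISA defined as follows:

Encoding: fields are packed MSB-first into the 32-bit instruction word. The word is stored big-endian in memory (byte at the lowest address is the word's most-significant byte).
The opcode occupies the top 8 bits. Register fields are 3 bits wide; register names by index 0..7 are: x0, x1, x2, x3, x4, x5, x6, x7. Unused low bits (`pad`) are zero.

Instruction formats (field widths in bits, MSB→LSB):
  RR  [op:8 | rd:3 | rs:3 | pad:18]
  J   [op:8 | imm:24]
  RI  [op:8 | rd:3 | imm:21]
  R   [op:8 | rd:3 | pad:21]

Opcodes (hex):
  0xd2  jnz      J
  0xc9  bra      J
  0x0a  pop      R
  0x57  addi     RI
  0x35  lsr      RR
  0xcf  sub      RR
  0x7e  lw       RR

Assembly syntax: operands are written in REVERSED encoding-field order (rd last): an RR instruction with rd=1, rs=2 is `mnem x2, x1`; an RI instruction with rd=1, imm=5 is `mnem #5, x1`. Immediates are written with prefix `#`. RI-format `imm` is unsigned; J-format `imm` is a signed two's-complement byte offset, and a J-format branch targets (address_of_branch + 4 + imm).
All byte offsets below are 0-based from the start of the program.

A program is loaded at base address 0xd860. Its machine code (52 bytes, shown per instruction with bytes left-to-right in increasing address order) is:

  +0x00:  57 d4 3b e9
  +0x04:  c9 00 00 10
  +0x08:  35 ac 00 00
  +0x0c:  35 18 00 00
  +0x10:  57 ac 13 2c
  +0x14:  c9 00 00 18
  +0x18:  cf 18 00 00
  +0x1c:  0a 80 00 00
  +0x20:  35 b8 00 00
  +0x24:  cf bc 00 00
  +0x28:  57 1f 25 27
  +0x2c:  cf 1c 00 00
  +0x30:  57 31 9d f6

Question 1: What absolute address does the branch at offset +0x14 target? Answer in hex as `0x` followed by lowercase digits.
0xd890

@+14  big-endian(c9 00 00 18) = 0xc9000018
  top 8b → 0xc9 → bra [J]
  imm: (w>>0)&0xffffff=0x18 → #24
  target = base 0xd860 + off 0x14 + 4 + imm 24 = 0xd890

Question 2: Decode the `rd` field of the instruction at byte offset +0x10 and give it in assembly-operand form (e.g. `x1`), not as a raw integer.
+0x10: 57 ac 13 2c ⇒ word 0x57ac132c (big)
  op=0x57ac132c>>24=0x57 ⇒ addi (RI)
  [23:21] rd=5 = x5
  [20:0] imm=791340 = #791340

x5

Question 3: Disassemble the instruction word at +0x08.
off 0x08: read 35 ac 00 00 as big → 0x35ac0000
  top 8b → 0x35 → lsr [RR]
  rd: (w>>21)&0x7=0x5 → x5
  rs: (w>>18)&0x7=0x3 → x3

lsr x3, x5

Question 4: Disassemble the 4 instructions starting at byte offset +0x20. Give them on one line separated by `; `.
off 0x20: read 35 b8 00 00 as big → 0x35b80000
  top 8b → 0x35 → lsr [RR]
  rd@[23:21]=0x5 ⇒ x5
  rs@[20:18]=0x6 ⇒ x6
off 0x24: read cf bc 00 00 as big → 0xcfbc0000
  top 8b → 0xcf → sub [RR]
  rd@[23:21]=0x5 ⇒ x5
  rs@[20:18]=0x7 ⇒ x7
off 0x28: read 57 1f 25 27 as big → 0x571f2527
  top 8b → 0x57 → addi [RI]
  rd@[23:21]=0x0 ⇒ x0
  imm@[20:0]=0x1f2527 ⇒ #2041127
off 0x2c: read cf 1c 00 00 as big → 0xcf1c0000
  top 8b → 0xcf → sub [RR]
  rd@[23:21]=0x0 ⇒ x0
  rs@[20:18]=0x7 ⇒ x7

lsr x6, x5; sub x7, x5; addi #2041127, x0; sub x7, x0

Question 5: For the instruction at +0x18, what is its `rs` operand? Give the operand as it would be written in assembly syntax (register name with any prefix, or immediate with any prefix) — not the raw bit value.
x6

[18] cf 18 00 00 → 0xcf180000
  top 8b → 0xcf → sub [RR]
  [23:21] rd=0 = x0
  [20:18] rs=6 = x6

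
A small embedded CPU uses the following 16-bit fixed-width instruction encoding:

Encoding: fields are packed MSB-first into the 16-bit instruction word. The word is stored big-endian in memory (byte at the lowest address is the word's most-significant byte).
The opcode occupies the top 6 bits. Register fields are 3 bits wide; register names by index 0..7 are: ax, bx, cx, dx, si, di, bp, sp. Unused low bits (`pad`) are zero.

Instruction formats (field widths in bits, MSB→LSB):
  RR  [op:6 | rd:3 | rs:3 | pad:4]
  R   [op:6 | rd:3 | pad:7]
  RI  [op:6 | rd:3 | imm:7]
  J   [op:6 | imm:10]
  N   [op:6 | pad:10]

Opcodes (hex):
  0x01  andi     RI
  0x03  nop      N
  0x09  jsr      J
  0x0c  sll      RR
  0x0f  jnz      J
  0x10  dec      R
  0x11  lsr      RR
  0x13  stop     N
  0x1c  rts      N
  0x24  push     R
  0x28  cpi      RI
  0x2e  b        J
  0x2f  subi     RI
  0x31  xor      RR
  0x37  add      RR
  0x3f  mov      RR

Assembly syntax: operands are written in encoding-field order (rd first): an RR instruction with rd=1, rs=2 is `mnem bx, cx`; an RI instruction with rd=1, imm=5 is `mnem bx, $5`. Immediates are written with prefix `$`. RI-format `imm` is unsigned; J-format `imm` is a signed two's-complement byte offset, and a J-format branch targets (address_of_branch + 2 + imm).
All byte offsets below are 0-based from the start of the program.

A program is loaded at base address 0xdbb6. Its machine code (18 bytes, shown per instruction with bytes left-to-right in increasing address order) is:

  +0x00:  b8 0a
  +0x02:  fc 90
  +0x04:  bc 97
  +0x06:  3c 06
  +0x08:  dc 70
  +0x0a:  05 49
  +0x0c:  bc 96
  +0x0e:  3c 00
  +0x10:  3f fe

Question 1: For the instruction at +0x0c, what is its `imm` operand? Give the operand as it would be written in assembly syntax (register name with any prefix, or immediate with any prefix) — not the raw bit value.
[0c] bc 96 → 0xbc96
  op=0xbc96>>10=0x2f ⇒ subi (RI)
  [9:7] rd=1 = bx
  [6:0] imm=22 = $22

$22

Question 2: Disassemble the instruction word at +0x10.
jnz $-2

[10] 3f fe → 0x3ffe
  op=0x3ffe>>10=0xf ⇒ jnz (J)
  [9:0] imm=1022 (s10→-2) = $-2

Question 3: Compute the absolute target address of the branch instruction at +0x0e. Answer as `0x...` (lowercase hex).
0xdbc6

@+0e  big-endian(3c 00) = 0x3c00
  top 6b → 0xf → jnz [J]
  imm: (w>>0)&0x3ff=0x0 → $0
  target = base 0xdbb6 + off 0x0e + 2 + imm 0 = 0xdbc6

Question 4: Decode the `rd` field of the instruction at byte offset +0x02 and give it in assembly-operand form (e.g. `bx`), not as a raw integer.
[02] fc 90 → 0xfc90
  opcode bits[15:10]=0x3f: mov/RR
  [9:7] rd=1 = bx
  [6:4] rs=1 = bx

bx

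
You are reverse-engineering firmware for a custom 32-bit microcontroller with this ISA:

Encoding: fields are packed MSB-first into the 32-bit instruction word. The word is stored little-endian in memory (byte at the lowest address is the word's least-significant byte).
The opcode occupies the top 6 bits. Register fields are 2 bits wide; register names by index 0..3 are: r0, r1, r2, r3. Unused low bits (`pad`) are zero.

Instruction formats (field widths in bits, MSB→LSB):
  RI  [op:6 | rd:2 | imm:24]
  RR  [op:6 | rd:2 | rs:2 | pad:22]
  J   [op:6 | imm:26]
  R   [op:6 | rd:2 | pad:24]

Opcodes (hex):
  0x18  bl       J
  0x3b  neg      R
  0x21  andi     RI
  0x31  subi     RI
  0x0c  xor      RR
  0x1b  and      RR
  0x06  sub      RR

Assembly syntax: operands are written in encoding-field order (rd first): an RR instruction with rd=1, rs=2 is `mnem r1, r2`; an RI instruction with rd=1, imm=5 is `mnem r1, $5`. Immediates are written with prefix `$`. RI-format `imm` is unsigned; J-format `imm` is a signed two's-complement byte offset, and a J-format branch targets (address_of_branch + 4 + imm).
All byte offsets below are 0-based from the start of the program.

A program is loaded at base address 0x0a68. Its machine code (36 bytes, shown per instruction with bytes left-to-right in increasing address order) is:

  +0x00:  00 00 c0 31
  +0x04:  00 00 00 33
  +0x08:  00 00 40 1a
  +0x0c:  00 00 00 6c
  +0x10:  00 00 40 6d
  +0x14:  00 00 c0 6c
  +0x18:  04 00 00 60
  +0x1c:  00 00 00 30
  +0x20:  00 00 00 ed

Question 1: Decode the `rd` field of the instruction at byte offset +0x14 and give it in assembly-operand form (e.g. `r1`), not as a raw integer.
r0

[14] 00 00 c0 6c → 0x6cc00000
  opcode bits[31:26]=0x1b: and/RR
  rd@[25:24]=0x0 ⇒ r0
  rs@[23:22]=0x3 ⇒ r3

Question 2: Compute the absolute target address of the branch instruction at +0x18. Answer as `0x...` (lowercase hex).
0x0a88

[18] 04 00 00 60 → 0x60000004
  opcode bits[31:26]=0x18: bl/J
  imm: (w>>0)&0x3ffffff=0x4 → $4
  target = base 0x0a68 + off 0x18 + 4 + imm 4 = 0x0a88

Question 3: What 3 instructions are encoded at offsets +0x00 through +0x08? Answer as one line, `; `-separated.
xor r1, r3; xor r3, r0; sub r2, r1

+0x00: 00 00 c0 31 ⇒ word 0x31c00000 (little)
  opcode bits[31:26]=0xc: xor/RR
  rd: (w>>24)&0x3=0x1 → r1
  rs: (w>>22)&0x3=0x3 → r3
+0x04: 00 00 00 33 ⇒ word 0x33000000 (little)
  opcode bits[31:26]=0xc: xor/RR
  rd: (w>>24)&0x3=0x3 → r3
  rs: (w>>22)&0x3=0x0 → r0
+0x08: 00 00 40 1a ⇒ word 0x1a400000 (little)
  opcode bits[31:26]=0x6: sub/RR
  rd: (w>>24)&0x3=0x2 → r2
  rs: (w>>22)&0x3=0x1 → r1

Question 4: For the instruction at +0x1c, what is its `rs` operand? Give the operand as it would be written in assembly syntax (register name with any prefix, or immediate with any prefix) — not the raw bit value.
r0

+0x1c: 00 00 00 30 ⇒ word 0x30000000 (little)
  op=0x30000000>>26=0xc ⇒ xor (RR)
  rd@[25:24]=0x0 ⇒ r0
  rs@[23:22]=0x0 ⇒ r0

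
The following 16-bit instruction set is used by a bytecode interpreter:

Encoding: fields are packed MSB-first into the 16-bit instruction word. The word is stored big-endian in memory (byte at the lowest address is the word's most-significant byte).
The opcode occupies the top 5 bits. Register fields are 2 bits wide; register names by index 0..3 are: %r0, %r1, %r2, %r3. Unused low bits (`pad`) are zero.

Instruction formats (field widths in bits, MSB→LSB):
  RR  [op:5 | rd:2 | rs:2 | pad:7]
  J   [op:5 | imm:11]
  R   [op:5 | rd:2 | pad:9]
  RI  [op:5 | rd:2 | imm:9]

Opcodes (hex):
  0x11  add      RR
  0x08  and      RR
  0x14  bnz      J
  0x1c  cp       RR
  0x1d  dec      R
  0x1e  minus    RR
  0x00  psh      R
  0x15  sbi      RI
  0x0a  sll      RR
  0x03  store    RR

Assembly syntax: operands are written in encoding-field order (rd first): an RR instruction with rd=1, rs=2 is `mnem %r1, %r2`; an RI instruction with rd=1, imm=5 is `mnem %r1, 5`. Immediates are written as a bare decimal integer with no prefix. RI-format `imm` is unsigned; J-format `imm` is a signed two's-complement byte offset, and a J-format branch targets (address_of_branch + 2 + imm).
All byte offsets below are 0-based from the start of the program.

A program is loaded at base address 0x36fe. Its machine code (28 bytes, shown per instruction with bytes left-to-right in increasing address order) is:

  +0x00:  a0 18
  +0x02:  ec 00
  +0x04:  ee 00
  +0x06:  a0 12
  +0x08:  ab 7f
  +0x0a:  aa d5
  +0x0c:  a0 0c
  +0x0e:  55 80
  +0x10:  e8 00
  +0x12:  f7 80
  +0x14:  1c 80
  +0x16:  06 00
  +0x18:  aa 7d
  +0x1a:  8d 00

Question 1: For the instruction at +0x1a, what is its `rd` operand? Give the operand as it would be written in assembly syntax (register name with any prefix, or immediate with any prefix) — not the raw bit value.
%r2

off 0x1a: read 8d 00 as big → 0x8d00
  opcode bits[15:11]=0x11: add/RR
  rd@[10:9]=0x2 ⇒ %r2
  rs@[8:7]=0x2 ⇒ %r2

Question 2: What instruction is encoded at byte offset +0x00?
bnz 24

[00] a0 18 → 0xa018
  op=0xa018>>11=0x14 ⇒ bnz (J)
  [10:0] imm=24 = 24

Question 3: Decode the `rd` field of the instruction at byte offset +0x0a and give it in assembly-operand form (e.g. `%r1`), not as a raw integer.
%r1

+0x0a: aa d5 ⇒ word 0xaad5 (big)
  opcode bits[15:11]=0x15: sbi/RI
  rd@[10:9]=0x1 ⇒ %r1
  imm@[8:0]=0xd5 ⇒ 213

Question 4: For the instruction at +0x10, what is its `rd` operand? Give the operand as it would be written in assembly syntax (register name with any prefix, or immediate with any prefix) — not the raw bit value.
@+10  big-endian(e8 00) = 0xe800
  opcode bits[15:11]=0x1d: dec/R
  rd@[10:9]=0x0 ⇒ %r0

%r0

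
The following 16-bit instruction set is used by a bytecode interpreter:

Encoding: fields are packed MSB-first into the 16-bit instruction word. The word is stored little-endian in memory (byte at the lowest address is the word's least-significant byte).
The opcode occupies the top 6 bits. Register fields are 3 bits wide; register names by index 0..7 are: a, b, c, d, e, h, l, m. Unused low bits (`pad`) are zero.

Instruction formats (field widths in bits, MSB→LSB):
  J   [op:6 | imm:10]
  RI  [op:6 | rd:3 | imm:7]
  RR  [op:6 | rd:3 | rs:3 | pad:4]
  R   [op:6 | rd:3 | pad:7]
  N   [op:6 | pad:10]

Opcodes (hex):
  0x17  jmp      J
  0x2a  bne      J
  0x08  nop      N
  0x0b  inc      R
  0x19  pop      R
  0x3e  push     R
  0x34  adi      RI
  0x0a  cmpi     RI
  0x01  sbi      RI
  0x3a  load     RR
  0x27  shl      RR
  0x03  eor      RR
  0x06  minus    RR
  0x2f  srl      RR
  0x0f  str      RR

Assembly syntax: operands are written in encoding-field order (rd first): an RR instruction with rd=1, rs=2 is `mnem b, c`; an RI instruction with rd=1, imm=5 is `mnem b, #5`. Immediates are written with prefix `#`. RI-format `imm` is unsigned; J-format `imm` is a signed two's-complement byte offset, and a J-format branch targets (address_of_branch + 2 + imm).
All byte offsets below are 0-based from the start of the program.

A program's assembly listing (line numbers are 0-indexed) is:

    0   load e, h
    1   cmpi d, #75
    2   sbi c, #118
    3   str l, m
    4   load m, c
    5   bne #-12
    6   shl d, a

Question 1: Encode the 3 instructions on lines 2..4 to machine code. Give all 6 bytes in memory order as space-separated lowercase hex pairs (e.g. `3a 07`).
76 05 70 3f a0 eb

L2: sbi op=0x1:6|rd=2:3|imm=118:7 ⇒ 0x0576 ⇒ little 76 05
L3: str op=0xf:6|rd=6:3|rs=7:3|pad=0:4 ⇒ 0x3f70 ⇒ little 70 3f
L4: load op=0x3a:6|rd=7:3|rs=2:3|pad=0:4 ⇒ 0xeba0 ⇒ little a0 eb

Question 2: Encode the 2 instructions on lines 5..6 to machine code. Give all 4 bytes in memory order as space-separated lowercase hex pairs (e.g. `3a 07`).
L5: bne op=0x2a:6|imm=-12:10 ⇒ 0xabf4 ⇒ little f4 ab
L6: shl op=0x27:6|rd=3:3|rs=0:3|pad=0:4 ⇒ 0x9d80 ⇒ little 80 9d

f4 ab 80 9d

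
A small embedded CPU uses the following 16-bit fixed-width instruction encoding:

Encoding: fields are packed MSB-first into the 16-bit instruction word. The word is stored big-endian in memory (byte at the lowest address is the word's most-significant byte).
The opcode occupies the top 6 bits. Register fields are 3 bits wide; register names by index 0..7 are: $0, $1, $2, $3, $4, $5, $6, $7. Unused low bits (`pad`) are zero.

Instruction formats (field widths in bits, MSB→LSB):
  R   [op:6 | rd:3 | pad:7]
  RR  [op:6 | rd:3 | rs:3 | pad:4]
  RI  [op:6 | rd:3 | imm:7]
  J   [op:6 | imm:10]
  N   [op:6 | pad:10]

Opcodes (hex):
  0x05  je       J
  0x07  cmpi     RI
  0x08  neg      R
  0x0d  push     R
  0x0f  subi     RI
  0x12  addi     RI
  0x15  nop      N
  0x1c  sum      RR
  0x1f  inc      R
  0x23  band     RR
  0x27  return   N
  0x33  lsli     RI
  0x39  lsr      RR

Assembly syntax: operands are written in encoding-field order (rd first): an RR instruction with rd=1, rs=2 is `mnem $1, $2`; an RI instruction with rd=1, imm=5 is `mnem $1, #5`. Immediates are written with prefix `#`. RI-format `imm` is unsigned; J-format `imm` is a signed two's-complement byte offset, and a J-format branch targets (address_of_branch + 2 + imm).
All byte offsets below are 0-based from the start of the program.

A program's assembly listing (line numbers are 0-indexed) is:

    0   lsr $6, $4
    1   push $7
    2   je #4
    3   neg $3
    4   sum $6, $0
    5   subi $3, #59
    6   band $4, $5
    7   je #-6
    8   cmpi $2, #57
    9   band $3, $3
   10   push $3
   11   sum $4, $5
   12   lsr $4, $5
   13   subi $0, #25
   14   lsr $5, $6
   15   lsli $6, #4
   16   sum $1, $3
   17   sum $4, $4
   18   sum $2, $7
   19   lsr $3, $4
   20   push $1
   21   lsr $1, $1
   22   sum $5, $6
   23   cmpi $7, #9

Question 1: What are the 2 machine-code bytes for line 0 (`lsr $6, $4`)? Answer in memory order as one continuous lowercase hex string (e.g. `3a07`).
e740

line 0 (lsr): pack op=0x39:6|rd=6:3|rs=4:3|pad=0:4 = 0xe740; big→ e7 40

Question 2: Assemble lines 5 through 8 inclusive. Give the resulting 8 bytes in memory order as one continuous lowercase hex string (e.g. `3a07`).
line 5 (subi): pack op=0xf:6|rd=3:3|imm=59:7 = 0x3dbb; big→ 3d bb
line 6 (band): pack op=0x23:6|rd=4:3|rs=5:3|pad=0:4 = 0x8e50; big→ 8e 50
line 7 (je): pack op=0x5:6|imm=-6:10 = 0x17fa; big→ 17 fa
line 8 (cmpi): pack op=0x7:6|rd=2:3|imm=57:7 = 0x1d39; big→ 1d 39

3dbb8e5017fa1d39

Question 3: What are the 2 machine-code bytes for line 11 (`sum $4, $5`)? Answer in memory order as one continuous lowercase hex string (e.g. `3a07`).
L11: sum op=0x1c:6|rd=4:3|rs=5:3|pad=0:4 ⇒ 0x7250 ⇒ big 72 50

7250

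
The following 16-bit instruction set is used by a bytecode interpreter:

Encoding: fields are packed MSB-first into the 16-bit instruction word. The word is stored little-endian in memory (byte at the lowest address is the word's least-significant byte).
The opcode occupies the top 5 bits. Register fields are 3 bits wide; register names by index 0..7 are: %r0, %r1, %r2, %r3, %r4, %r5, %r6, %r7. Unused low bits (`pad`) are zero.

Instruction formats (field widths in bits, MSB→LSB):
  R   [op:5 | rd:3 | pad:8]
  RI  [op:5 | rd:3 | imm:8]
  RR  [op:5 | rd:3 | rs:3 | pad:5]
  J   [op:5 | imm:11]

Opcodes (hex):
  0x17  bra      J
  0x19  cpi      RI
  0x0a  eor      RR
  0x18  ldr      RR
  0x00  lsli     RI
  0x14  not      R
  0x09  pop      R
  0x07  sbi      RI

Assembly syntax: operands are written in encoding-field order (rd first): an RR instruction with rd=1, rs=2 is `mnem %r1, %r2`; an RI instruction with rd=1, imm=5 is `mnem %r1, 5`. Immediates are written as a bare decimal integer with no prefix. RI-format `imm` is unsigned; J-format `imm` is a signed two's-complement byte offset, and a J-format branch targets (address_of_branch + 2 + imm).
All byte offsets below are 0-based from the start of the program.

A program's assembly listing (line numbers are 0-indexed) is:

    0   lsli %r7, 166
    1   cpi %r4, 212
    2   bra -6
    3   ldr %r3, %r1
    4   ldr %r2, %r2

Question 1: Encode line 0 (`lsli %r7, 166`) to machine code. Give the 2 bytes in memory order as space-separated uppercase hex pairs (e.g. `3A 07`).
0. lsli fields op=0x0:5|rd=7:3|imm=166:8 → word 07a6h → a6 07

A6 07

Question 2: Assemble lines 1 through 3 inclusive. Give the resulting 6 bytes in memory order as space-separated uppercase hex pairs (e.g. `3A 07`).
D4 CC FA BF 20 C3

L1: cpi op=0x19:5|rd=4:3|imm=212:8 ⇒ 0xccd4 ⇒ little d4 cc
L2: bra op=0x17:5|imm=-6:11 ⇒ 0xbffa ⇒ little fa bf
L3: ldr op=0x18:5|rd=3:3|rs=1:3|pad=0:5 ⇒ 0xc320 ⇒ little 20 c3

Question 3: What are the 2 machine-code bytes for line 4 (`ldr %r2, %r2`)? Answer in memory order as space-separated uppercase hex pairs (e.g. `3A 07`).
L4: ldr op=0x18:5|rd=2:3|rs=2:3|pad=0:5 ⇒ 0xc240 ⇒ little 40 c2

40 C2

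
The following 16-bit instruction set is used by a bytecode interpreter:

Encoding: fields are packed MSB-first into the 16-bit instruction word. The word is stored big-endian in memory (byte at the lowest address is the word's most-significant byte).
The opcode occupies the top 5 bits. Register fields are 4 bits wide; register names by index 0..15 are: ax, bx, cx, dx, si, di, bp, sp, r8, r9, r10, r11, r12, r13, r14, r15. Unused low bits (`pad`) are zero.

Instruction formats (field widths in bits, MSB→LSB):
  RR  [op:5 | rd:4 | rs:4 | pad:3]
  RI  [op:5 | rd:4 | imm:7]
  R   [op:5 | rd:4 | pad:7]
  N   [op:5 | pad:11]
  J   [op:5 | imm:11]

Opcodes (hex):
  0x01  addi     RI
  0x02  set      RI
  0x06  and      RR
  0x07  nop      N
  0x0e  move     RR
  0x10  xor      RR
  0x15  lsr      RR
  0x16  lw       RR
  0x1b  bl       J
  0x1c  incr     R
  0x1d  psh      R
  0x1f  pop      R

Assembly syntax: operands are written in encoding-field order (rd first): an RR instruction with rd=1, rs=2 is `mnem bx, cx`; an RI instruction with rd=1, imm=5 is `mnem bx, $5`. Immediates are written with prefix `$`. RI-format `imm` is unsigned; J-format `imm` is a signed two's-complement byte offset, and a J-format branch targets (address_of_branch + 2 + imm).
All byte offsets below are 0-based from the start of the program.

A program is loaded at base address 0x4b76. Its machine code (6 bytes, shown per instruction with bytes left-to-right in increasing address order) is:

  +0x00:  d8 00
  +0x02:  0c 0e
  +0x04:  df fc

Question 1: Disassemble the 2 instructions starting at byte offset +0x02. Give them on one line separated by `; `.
off 0x02: read 0c 0e as big → 0x0c0e
  top 5b → 0x1 → addi [RI]
  rd@[10:7]=0x8 ⇒ r8
  imm@[6:0]=0xe ⇒ $14
off 0x04: read df fc as big → 0xdffc
  top 5b → 0x1b → bl [J]
  imm@[10:0]=0x7fc (s11→-4) ⇒ $-4

addi r8, $14; bl $-4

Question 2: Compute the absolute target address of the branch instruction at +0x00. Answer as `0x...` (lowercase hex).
off 0x00: read d8 00 as big → 0xd800
  op=0xd800>>11=0x1b ⇒ bl (J)
  [10:0] imm=0 = $0
  target = base 0x4b76 + off 0x00 + 2 + imm 0 = 0x4b78

0x4b78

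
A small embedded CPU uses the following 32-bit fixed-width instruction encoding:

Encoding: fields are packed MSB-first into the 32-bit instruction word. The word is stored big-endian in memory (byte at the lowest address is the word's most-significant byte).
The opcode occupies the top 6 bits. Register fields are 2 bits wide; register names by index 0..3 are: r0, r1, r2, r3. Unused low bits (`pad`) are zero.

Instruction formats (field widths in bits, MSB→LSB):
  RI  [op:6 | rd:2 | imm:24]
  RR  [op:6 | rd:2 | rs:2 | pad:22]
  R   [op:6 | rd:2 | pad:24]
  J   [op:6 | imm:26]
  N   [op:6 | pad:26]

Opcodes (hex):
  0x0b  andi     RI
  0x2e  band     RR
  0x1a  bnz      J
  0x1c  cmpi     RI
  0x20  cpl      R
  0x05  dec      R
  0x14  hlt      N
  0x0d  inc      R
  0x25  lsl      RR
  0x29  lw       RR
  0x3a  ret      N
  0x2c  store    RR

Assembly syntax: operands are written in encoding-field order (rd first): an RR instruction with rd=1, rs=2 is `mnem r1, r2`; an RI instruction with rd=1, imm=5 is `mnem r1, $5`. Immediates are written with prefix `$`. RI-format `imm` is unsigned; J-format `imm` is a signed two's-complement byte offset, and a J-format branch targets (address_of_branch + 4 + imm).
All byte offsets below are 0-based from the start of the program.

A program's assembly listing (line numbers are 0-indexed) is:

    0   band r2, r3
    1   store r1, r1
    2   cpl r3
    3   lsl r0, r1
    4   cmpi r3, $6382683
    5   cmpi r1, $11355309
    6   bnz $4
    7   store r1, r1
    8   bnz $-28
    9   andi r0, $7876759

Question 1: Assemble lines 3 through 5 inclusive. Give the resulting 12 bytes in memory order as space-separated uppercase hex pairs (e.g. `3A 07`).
line 3 (lsl): pack op=0x25:6|rd=0:2|rs=1:2|pad=0:22 = 0x94400000; big→ 94 40 00 00
line 4 (cmpi): pack op=0x1c:6|rd=3:2|imm=6382683:24 = 0x7361645b; big→ 73 61 64 5b
line 5 (cmpi): pack op=0x1c:6|rd=1:2|imm=11355309:24 = 0x71ad44ad; big→ 71 ad 44 ad

94 40 00 00 73 61 64 5B 71 AD 44 AD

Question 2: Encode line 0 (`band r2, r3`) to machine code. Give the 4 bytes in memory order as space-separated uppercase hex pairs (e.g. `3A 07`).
BA C0 00 00

0. band fields op=0x2e:6|rd=2:2|rs=3:2|pad=0:22 → word bac00000h → ba c0 00 00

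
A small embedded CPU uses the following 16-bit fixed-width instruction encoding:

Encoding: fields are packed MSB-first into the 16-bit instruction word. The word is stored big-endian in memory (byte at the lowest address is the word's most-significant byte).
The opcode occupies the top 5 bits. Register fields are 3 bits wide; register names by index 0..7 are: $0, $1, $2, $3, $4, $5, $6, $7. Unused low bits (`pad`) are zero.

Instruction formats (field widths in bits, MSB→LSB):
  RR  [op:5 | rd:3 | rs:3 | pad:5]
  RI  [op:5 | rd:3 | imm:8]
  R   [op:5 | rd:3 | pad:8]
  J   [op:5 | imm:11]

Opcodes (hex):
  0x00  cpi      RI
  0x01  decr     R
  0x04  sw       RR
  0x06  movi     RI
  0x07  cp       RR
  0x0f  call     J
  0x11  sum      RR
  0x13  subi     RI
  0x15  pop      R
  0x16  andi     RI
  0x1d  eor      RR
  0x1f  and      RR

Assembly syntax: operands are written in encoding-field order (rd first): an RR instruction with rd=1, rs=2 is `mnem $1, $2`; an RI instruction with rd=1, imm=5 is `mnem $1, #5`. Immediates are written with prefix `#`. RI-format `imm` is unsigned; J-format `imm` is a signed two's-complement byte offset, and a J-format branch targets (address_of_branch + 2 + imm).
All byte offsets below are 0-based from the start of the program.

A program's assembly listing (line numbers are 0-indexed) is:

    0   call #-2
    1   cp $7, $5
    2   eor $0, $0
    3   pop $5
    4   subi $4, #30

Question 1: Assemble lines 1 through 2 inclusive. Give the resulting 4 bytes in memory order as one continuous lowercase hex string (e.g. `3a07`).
3fa0e800

1. cp fields op=0x7:5|rd=7:3|rs=5:3|pad=0:5 → word 3fa0h → 3f a0
2. eor fields op=0x1d:5|rd=0:3|rs=0:3|pad=0:5 → word e800h → e8 00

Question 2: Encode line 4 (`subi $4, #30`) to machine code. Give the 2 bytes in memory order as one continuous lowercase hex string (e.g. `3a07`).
4. subi fields op=0x13:5|rd=4:3|imm=30:8 → word 9c1eh → 9c 1e

9c1e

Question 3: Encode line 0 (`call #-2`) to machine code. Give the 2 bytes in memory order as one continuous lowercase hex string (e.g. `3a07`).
line 0 (call): pack op=0xf:5|imm=-2:11 = 0x7ffe; big→ 7f fe

7ffe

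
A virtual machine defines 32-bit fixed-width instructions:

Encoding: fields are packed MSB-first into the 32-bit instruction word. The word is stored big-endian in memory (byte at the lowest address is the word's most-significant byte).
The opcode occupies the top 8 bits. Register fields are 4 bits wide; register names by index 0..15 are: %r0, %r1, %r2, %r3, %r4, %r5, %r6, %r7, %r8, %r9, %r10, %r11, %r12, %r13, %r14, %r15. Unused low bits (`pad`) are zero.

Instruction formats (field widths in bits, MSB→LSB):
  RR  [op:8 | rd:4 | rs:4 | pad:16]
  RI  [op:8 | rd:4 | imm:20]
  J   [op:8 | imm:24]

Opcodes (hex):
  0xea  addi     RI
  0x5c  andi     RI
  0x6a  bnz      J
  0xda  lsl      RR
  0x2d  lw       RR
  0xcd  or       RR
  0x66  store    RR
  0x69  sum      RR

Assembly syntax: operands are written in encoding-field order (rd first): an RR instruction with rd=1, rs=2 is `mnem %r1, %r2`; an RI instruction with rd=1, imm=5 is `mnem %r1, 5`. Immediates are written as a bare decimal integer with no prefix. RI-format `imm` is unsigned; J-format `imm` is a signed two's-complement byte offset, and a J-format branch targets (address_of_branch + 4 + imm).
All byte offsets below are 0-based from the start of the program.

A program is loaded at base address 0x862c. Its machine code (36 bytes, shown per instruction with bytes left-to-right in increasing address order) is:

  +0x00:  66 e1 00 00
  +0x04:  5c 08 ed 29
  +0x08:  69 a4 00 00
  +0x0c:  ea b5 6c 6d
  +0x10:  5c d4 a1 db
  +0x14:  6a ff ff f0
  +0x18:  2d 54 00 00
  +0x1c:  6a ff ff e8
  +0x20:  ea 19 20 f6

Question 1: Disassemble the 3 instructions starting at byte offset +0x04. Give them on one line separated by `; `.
andi %r0, 585001; sum %r10, %r4; addi %r11, 355437

[04] 5c 08 ed 29 → 0x5c08ed29
  top 8b → 0x5c → andi [RI]
  [23:20] rd=0 = %r0
  [19:0] imm=585001 = 585001
[08] 69 a4 00 00 → 0x69a40000
  top 8b → 0x69 → sum [RR]
  [23:20] rd=10 = %r10
  [19:16] rs=4 = %r4
[0c] ea b5 6c 6d → 0xeab56c6d
  top 8b → 0xea → addi [RI]
  [23:20] rd=11 = %r11
  [19:0] imm=355437 = 355437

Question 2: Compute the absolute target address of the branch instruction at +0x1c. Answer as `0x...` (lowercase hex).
0x8634

+0x1c: 6a ff ff e8 ⇒ word 0x6affffe8 (big)
  opcode bits[31:24]=0x6a: bnz/J
  imm@[23:0]=0xffffe8 (s24→-24) ⇒ -24
  target = base 0x862c + off 0x1c + 4 + imm -24 = 0x8634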